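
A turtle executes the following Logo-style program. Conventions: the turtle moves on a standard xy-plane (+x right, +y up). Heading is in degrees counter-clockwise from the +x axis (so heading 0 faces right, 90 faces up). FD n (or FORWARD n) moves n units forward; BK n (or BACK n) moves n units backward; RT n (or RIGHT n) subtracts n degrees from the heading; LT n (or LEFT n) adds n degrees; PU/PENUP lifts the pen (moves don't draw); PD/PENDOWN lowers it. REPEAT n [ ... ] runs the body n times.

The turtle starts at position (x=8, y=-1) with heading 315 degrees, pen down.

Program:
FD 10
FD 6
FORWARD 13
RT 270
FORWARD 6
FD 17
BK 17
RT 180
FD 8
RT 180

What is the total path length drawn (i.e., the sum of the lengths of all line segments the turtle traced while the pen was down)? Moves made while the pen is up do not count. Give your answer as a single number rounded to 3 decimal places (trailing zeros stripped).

Answer: 77

Derivation:
Executing turtle program step by step:
Start: pos=(8,-1), heading=315, pen down
FD 10: (8,-1) -> (15.071,-8.071) [heading=315, draw]
FD 6: (15.071,-8.071) -> (19.314,-12.314) [heading=315, draw]
FD 13: (19.314,-12.314) -> (28.506,-21.506) [heading=315, draw]
RT 270: heading 315 -> 45
FD 6: (28.506,-21.506) -> (32.749,-17.263) [heading=45, draw]
FD 17: (32.749,-17.263) -> (44.77,-5.243) [heading=45, draw]
BK 17: (44.77,-5.243) -> (32.749,-17.263) [heading=45, draw]
RT 180: heading 45 -> 225
FD 8: (32.749,-17.263) -> (27.092,-22.92) [heading=225, draw]
RT 180: heading 225 -> 45
Final: pos=(27.092,-22.92), heading=45, 7 segment(s) drawn

Segment lengths:
  seg 1: (8,-1) -> (15.071,-8.071), length = 10
  seg 2: (15.071,-8.071) -> (19.314,-12.314), length = 6
  seg 3: (19.314,-12.314) -> (28.506,-21.506), length = 13
  seg 4: (28.506,-21.506) -> (32.749,-17.263), length = 6
  seg 5: (32.749,-17.263) -> (44.77,-5.243), length = 17
  seg 6: (44.77,-5.243) -> (32.749,-17.263), length = 17
  seg 7: (32.749,-17.263) -> (27.092,-22.92), length = 8
Total = 77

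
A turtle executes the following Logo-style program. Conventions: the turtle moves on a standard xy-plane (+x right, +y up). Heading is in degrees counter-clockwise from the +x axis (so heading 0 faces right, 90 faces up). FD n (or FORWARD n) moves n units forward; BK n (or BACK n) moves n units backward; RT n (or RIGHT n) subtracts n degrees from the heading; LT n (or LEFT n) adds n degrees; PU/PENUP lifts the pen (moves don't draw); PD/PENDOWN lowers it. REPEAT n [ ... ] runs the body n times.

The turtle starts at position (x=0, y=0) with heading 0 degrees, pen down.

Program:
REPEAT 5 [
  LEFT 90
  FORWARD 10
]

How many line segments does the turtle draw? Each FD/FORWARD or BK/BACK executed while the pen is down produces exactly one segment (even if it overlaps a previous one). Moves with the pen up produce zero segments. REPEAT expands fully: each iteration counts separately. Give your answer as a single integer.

Answer: 5

Derivation:
Executing turtle program step by step:
Start: pos=(0,0), heading=0, pen down
REPEAT 5 [
  -- iteration 1/5 --
  LT 90: heading 0 -> 90
  FD 10: (0,0) -> (0,10) [heading=90, draw]
  -- iteration 2/5 --
  LT 90: heading 90 -> 180
  FD 10: (0,10) -> (-10,10) [heading=180, draw]
  -- iteration 3/5 --
  LT 90: heading 180 -> 270
  FD 10: (-10,10) -> (-10,0) [heading=270, draw]
  -- iteration 4/5 --
  LT 90: heading 270 -> 0
  FD 10: (-10,0) -> (0,0) [heading=0, draw]
  -- iteration 5/5 --
  LT 90: heading 0 -> 90
  FD 10: (0,0) -> (0,10) [heading=90, draw]
]
Final: pos=(0,10), heading=90, 5 segment(s) drawn
Segments drawn: 5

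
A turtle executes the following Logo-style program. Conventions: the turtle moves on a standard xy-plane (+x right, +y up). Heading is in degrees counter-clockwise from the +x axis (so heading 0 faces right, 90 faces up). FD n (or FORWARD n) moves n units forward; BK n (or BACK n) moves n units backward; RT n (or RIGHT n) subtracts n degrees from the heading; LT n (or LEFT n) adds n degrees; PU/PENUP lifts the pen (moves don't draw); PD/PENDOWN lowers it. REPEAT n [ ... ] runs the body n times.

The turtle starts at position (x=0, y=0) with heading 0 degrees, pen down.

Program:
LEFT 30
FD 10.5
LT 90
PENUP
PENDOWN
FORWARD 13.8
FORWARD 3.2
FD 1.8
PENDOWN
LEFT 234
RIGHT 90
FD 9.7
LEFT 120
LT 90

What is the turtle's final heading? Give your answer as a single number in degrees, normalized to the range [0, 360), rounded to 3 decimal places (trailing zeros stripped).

Answer: 114

Derivation:
Executing turtle program step by step:
Start: pos=(0,0), heading=0, pen down
LT 30: heading 0 -> 30
FD 10.5: (0,0) -> (9.093,5.25) [heading=30, draw]
LT 90: heading 30 -> 120
PU: pen up
PD: pen down
FD 13.8: (9.093,5.25) -> (2.193,17.201) [heading=120, draw]
FD 3.2: (2.193,17.201) -> (0.593,19.972) [heading=120, draw]
FD 1.8: (0.593,19.972) -> (-0.307,21.531) [heading=120, draw]
PD: pen down
LT 234: heading 120 -> 354
RT 90: heading 354 -> 264
FD 9.7: (-0.307,21.531) -> (-1.321,11.884) [heading=264, draw]
LT 120: heading 264 -> 24
LT 90: heading 24 -> 114
Final: pos=(-1.321,11.884), heading=114, 5 segment(s) drawn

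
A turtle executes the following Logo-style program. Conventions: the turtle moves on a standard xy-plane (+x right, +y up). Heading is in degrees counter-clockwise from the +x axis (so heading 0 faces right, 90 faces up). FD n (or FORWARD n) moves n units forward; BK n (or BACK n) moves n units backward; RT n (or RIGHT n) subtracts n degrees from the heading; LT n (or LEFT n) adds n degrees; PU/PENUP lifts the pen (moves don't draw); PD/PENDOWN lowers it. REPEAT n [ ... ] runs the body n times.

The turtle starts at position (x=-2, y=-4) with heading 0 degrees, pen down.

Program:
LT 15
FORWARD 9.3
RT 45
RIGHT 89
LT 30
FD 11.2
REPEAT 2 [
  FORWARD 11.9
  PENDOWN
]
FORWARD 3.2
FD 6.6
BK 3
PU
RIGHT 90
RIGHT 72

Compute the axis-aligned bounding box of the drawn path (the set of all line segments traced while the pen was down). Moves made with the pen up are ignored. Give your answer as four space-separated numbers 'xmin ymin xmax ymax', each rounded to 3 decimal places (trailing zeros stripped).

Executing turtle program step by step:
Start: pos=(-2,-4), heading=0, pen down
LT 15: heading 0 -> 15
FD 9.3: (-2,-4) -> (6.983,-1.593) [heading=15, draw]
RT 45: heading 15 -> 330
RT 89: heading 330 -> 241
LT 30: heading 241 -> 271
FD 11.2: (6.983,-1.593) -> (7.179,-12.791) [heading=271, draw]
REPEAT 2 [
  -- iteration 1/2 --
  FD 11.9: (7.179,-12.791) -> (7.386,-24.689) [heading=271, draw]
  PD: pen down
  -- iteration 2/2 --
  FD 11.9: (7.386,-24.689) -> (7.594,-36.588) [heading=271, draw]
  PD: pen down
]
FD 3.2: (7.594,-36.588) -> (7.65,-39.787) [heading=271, draw]
FD 6.6: (7.65,-39.787) -> (7.765,-46.386) [heading=271, draw]
BK 3: (7.765,-46.386) -> (7.713,-43.387) [heading=271, draw]
PU: pen up
RT 90: heading 271 -> 181
RT 72: heading 181 -> 109
Final: pos=(7.713,-43.387), heading=109, 7 segment(s) drawn

Segment endpoints: x in {-2, 6.983, 7.179, 7.386, 7.594, 7.65, 7.713, 7.765}, y in {-46.386, -43.387, -39.787, -36.588, -24.689, -12.791, -4, -1.593}
xmin=-2, ymin=-46.386, xmax=7.765, ymax=-1.593

Answer: -2 -46.386 7.765 -1.593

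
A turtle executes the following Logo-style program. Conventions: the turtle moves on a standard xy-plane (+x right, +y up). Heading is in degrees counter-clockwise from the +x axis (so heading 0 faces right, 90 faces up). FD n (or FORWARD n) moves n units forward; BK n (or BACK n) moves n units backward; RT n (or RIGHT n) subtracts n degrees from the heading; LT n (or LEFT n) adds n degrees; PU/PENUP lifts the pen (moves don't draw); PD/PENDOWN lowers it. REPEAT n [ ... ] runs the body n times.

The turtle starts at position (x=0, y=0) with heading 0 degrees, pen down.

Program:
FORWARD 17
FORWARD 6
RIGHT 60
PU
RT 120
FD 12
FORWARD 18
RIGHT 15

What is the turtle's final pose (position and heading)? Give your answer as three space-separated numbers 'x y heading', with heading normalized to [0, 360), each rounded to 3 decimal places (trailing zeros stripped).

Answer: -7 0 165

Derivation:
Executing turtle program step by step:
Start: pos=(0,0), heading=0, pen down
FD 17: (0,0) -> (17,0) [heading=0, draw]
FD 6: (17,0) -> (23,0) [heading=0, draw]
RT 60: heading 0 -> 300
PU: pen up
RT 120: heading 300 -> 180
FD 12: (23,0) -> (11,0) [heading=180, move]
FD 18: (11,0) -> (-7,0) [heading=180, move]
RT 15: heading 180 -> 165
Final: pos=(-7,0), heading=165, 2 segment(s) drawn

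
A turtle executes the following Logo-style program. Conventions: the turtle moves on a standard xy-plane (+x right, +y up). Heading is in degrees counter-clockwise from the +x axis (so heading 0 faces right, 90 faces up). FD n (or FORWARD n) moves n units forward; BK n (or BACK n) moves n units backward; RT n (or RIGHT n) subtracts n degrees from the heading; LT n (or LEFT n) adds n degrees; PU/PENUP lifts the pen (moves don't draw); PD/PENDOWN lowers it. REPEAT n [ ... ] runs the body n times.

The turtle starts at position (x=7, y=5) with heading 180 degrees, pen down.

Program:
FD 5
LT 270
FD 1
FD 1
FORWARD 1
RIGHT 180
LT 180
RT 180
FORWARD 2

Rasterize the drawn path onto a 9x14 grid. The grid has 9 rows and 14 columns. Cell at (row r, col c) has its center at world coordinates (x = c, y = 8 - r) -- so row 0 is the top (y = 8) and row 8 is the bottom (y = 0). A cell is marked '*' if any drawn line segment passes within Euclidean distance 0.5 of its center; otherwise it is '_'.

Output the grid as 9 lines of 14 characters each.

Answer: __*___________
__*___________
__*___________
__******______
______________
______________
______________
______________
______________

Derivation:
Segment 0: (7,5) -> (2,5)
Segment 1: (2,5) -> (2,6)
Segment 2: (2,6) -> (2,7)
Segment 3: (2,7) -> (2,8)
Segment 4: (2,8) -> (2,6)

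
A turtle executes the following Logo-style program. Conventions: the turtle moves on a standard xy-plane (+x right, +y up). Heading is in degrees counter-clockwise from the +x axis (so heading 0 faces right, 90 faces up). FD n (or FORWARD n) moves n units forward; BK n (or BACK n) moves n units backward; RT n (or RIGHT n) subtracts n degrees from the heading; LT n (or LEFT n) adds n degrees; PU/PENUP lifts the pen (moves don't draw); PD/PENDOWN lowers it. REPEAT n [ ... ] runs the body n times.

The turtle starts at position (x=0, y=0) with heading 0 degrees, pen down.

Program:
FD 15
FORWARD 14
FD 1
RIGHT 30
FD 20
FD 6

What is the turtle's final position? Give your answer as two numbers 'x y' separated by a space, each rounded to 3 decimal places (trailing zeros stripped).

Executing turtle program step by step:
Start: pos=(0,0), heading=0, pen down
FD 15: (0,0) -> (15,0) [heading=0, draw]
FD 14: (15,0) -> (29,0) [heading=0, draw]
FD 1: (29,0) -> (30,0) [heading=0, draw]
RT 30: heading 0 -> 330
FD 20: (30,0) -> (47.321,-10) [heading=330, draw]
FD 6: (47.321,-10) -> (52.517,-13) [heading=330, draw]
Final: pos=(52.517,-13), heading=330, 5 segment(s) drawn

Answer: 52.517 -13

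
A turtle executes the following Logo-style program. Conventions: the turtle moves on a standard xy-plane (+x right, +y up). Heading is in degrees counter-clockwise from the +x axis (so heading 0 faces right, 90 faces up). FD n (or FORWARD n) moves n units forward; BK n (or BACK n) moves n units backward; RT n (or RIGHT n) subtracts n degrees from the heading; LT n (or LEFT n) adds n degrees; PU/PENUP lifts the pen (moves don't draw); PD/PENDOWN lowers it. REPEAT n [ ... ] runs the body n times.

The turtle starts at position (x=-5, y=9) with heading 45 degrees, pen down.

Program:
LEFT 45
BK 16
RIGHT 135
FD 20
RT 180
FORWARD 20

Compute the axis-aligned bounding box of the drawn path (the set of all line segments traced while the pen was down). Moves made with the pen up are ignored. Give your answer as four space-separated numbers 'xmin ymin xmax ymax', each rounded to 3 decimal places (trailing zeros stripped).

Executing turtle program step by step:
Start: pos=(-5,9), heading=45, pen down
LT 45: heading 45 -> 90
BK 16: (-5,9) -> (-5,-7) [heading=90, draw]
RT 135: heading 90 -> 315
FD 20: (-5,-7) -> (9.142,-21.142) [heading=315, draw]
RT 180: heading 315 -> 135
FD 20: (9.142,-21.142) -> (-5,-7) [heading=135, draw]
Final: pos=(-5,-7), heading=135, 3 segment(s) drawn

Segment endpoints: x in {-5, -5, -5, 9.142}, y in {-21.142, -7, -7, 9}
xmin=-5, ymin=-21.142, xmax=9.142, ymax=9

Answer: -5 -21.142 9.142 9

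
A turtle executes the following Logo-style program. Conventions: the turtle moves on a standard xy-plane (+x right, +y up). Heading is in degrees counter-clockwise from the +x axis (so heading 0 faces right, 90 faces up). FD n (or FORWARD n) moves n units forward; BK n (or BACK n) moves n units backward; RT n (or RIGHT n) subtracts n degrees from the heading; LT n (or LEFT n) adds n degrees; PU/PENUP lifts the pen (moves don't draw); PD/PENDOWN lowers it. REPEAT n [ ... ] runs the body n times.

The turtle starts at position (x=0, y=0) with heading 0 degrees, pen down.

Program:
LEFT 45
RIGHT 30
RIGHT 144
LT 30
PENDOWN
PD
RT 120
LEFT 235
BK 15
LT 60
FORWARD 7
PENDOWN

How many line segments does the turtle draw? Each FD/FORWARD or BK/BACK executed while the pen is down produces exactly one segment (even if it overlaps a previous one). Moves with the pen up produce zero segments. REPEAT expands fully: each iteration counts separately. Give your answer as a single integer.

Answer: 2

Derivation:
Executing turtle program step by step:
Start: pos=(0,0), heading=0, pen down
LT 45: heading 0 -> 45
RT 30: heading 45 -> 15
RT 144: heading 15 -> 231
LT 30: heading 231 -> 261
PD: pen down
PD: pen down
RT 120: heading 261 -> 141
LT 235: heading 141 -> 16
BK 15: (0,0) -> (-14.419,-4.135) [heading=16, draw]
LT 60: heading 16 -> 76
FD 7: (-14.419,-4.135) -> (-12.725,2.658) [heading=76, draw]
PD: pen down
Final: pos=(-12.725,2.658), heading=76, 2 segment(s) drawn
Segments drawn: 2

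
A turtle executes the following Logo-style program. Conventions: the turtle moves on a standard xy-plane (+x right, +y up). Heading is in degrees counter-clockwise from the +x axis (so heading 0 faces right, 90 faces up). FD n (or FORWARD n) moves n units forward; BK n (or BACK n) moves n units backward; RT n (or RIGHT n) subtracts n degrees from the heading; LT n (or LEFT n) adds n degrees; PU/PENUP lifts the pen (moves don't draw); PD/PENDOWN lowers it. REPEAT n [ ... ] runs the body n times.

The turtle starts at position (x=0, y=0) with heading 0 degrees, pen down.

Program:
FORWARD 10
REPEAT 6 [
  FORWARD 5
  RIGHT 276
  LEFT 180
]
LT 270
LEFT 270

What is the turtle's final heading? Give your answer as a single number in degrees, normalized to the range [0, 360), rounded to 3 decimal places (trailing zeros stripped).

Executing turtle program step by step:
Start: pos=(0,0), heading=0, pen down
FD 10: (0,0) -> (10,0) [heading=0, draw]
REPEAT 6 [
  -- iteration 1/6 --
  FD 5: (10,0) -> (15,0) [heading=0, draw]
  RT 276: heading 0 -> 84
  LT 180: heading 84 -> 264
  -- iteration 2/6 --
  FD 5: (15,0) -> (14.477,-4.973) [heading=264, draw]
  RT 276: heading 264 -> 348
  LT 180: heading 348 -> 168
  -- iteration 3/6 --
  FD 5: (14.477,-4.973) -> (9.587,-3.933) [heading=168, draw]
  RT 276: heading 168 -> 252
  LT 180: heading 252 -> 72
  -- iteration 4/6 --
  FD 5: (9.587,-3.933) -> (11.132,0.822) [heading=72, draw]
  RT 276: heading 72 -> 156
  LT 180: heading 156 -> 336
  -- iteration 5/6 --
  FD 5: (11.132,0.822) -> (15.699,-1.211) [heading=336, draw]
  RT 276: heading 336 -> 60
  LT 180: heading 60 -> 240
  -- iteration 6/6 --
  FD 5: (15.699,-1.211) -> (13.199,-5.542) [heading=240, draw]
  RT 276: heading 240 -> 324
  LT 180: heading 324 -> 144
]
LT 270: heading 144 -> 54
LT 270: heading 54 -> 324
Final: pos=(13.199,-5.542), heading=324, 7 segment(s) drawn

Answer: 324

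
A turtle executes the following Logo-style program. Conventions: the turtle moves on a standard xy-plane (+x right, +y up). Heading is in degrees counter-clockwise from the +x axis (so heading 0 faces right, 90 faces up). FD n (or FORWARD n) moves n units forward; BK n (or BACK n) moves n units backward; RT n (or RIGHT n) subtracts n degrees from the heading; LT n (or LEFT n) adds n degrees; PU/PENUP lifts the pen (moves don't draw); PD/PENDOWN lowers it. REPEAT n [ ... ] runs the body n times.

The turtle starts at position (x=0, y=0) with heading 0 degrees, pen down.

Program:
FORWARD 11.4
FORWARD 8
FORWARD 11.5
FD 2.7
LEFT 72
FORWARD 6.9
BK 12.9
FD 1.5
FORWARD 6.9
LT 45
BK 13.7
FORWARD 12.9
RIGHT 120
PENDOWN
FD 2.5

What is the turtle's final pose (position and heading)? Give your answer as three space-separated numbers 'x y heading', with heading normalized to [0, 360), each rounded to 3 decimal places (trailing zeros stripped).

Answer: 37.201 1.439 357

Derivation:
Executing turtle program step by step:
Start: pos=(0,0), heading=0, pen down
FD 11.4: (0,0) -> (11.4,0) [heading=0, draw]
FD 8: (11.4,0) -> (19.4,0) [heading=0, draw]
FD 11.5: (19.4,0) -> (30.9,0) [heading=0, draw]
FD 2.7: (30.9,0) -> (33.6,0) [heading=0, draw]
LT 72: heading 0 -> 72
FD 6.9: (33.6,0) -> (35.732,6.562) [heading=72, draw]
BK 12.9: (35.732,6.562) -> (31.746,-5.706) [heading=72, draw]
FD 1.5: (31.746,-5.706) -> (32.209,-4.28) [heading=72, draw]
FD 6.9: (32.209,-4.28) -> (34.342,2.283) [heading=72, draw]
LT 45: heading 72 -> 117
BK 13.7: (34.342,2.283) -> (40.561,-9.924) [heading=117, draw]
FD 12.9: (40.561,-9.924) -> (34.705,1.57) [heading=117, draw]
RT 120: heading 117 -> 357
PD: pen down
FD 2.5: (34.705,1.57) -> (37.201,1.439) [heading=357, draw]
Final: pos=(37.201,1.439), heading=357, 11 segment(s) drawn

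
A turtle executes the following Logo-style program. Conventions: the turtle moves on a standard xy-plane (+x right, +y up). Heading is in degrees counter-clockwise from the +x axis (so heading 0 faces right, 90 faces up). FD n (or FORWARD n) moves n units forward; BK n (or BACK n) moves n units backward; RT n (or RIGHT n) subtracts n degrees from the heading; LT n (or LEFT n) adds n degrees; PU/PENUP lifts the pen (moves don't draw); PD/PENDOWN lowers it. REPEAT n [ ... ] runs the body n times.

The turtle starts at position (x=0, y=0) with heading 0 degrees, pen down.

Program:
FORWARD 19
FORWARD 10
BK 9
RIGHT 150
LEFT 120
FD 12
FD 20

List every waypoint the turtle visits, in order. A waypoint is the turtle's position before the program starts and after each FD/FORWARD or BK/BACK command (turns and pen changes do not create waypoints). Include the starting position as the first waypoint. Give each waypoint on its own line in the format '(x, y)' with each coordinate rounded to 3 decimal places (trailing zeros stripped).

Executing turtle program step by step:
Start: pos=(0,0), heading=0, pen down
FD 19: (0,0) -> (19,0) [heading=0, draw]
FD 10: (19,0) -> (29,0) [heading=0, draw]
BK 9: (29,0) -> (20,0) [heading=0, draw]
RT 150: heading 0 -> 210
LT 120: heading 210 -> 330
FD 12: (20,0) -> (30.392,-6) [heading=330, draw]
FD 20: (30.392,-6) -> (47.713,-16) [heading=330, draw]
Final: pos=(47.713,-16), heading=330, 5 segment(s) drawn
Waypoints (6 total):
(0, 0)
(19, 0)
(29, 0)
(20, 0)
(30.392, -6)
(47.713, -16)

Answer: (0, 0)
(19, 0)
(29, 0)
(20, 0)
(30.392, -6)
(47.713, -16)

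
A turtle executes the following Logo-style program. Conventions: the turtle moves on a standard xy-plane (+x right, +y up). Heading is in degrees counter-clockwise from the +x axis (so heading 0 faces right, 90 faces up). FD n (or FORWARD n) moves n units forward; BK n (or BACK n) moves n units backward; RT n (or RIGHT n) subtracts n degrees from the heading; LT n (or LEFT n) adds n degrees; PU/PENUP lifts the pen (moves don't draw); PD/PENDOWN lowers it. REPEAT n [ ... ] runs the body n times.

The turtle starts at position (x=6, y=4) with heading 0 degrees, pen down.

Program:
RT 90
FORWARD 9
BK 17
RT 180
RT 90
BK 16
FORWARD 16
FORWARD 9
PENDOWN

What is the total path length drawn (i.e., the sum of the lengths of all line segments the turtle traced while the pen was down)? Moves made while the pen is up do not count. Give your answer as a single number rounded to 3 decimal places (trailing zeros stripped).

Executing turtle program step by step:
Start: pos=(6,4), heading=0, pen down
RT 90: heading 0 -> 270
FD 9: (6,4) -> (6,-5) [heading=270, draw]
BK 17: (6,-5) -> (6,12) [heading=270, draw]
RT 180: heading 270 -> 90
RT 90: heading 90 -> 0
BK 16: (6,12) -> (-10,12) [heading=0, draw]
FD 16: (-10,12) -> (6,12) [heading=0, draw]
FD 9: (6,12) -> (15,12) [heading=0, draw]
PD: pen down
Final: pos=(15,12), heading=0, 5 segment(s) drawn

Segment lengths:
  seg 1: (6,4) -> (6,-5), length = 9
  seg 2: (6,-5) -> (6,12), length = 17
  seg 3: (6,12) -> (-10,12), length = 16
  seg 4: (-10,12) -> (6,12), length = 16
  seg 5: (6,12) -> (15,12), length = 9
Total = 67

Answer: 67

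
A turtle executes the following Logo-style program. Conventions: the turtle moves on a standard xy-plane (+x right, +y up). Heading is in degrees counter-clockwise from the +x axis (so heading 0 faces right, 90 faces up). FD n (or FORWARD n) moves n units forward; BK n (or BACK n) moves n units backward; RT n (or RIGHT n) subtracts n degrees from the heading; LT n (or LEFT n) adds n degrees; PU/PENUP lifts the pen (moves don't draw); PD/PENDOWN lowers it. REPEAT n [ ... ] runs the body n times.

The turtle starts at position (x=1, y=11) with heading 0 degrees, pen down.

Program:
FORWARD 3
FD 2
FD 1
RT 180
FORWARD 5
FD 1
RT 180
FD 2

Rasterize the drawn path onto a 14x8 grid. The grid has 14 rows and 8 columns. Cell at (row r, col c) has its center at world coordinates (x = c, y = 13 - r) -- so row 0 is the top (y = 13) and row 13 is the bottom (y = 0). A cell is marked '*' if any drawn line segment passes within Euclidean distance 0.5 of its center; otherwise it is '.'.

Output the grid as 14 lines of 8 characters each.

Segment 0: (1,11) -> (4,11)
Segment 1: (4,11) -> (6,11)
Segment 2: (6,11) -> (7,11)
Segment 3: (7,11) -> (2,11)
Segment 4: (2,11) -> (1,11)
Segment 5: (1,11) -> (3,11)

Answer: ........
........
.*******
........
........
........
........
........
........
........
........
........
........
........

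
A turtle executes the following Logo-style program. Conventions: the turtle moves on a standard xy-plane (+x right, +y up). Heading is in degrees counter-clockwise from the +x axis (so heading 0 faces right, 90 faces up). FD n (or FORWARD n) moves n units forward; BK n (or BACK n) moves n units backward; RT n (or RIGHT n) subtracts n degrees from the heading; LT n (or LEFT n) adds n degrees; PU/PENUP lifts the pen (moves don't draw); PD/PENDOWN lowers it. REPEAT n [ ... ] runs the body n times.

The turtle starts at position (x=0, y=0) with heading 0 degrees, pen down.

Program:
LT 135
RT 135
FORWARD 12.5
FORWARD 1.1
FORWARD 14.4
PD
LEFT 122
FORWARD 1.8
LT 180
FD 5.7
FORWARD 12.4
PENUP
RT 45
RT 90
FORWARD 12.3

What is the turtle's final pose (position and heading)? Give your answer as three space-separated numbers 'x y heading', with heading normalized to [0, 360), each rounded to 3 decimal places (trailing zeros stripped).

Answer: 24.653 -11.056 167

Derivation:
Executing turtle program step by step:
Start: pos=(0,0), heading=0, pen down
LT 135: heading 0 -> 135
RT 135: heading 135 -> 0
FD 12.5: (0,0) -> (12.5,0) [heading=0, draw]
FD 1.1: (12.5,0) -> (13.6,0) [heading=0, draw]
FD 14.4: (13.6,0) -> (28,0) [heading=0, draw]
PD: pen down
LT 122: heading 0 -> 122
FD 1.8: (28,0) -> (27.046,1.526) [heading=122, draw]
LT 180: heading 122 -> 302
FD 5.7: (27.046,1.526) -> (30.067,-3.307) [heading=302, draw]
FD 12.4: (30.067,-3.307) -> (36.638,-13.823) [heading=302, draw]
PU: pen up
RT 45: heading 302 -> 257
RT 90: heading 257 -> 167
FD 12.3: (36.638,-13.823) -> (24.653,-11.056) [heading=167, move]
Final: pos=(24.653,-11.056), heading=167, 6 segment(s) drawn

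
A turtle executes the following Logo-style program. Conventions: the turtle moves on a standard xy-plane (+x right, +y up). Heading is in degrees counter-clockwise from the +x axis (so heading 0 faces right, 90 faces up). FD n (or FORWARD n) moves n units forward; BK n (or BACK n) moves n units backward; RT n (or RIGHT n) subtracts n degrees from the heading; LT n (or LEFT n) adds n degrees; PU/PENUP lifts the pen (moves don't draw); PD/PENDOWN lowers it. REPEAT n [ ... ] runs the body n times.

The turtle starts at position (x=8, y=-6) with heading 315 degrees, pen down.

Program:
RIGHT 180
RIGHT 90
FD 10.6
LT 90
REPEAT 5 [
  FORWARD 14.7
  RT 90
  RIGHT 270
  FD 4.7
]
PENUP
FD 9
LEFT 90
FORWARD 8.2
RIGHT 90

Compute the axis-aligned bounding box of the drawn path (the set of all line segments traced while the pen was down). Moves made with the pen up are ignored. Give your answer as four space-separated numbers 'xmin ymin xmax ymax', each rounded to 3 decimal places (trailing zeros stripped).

Executing turtle program step by step:
Start: pos=(8,-6), heading=315, pen down
RT 180: heading 315 -> 135
RT 90: heading 135 -> 45
FD 10.6: (8,-6) -> (15.495,1.495) [heading=45, draw]
LT 90: heading 45 -> 135
REPEAT 5 [
  -- iteration 1/5 --
  FD 14.7: (15.495,1.495) -> (5.101,11.89) [heading=135, draw]
  RT 90: heading 135 -> 45
  RT 270: heading 45 -> 135
  FD 4.7: (5.101,11.89) -> (1.777,15.213) [heading=135, draw]
  -- iteration 2/5 --
  FD 14.7: (1.777,15.213) -> (-8.617,25.608) [heading=135, draw]
  RT 90: heading 135 -> 45
  RT 270: heading 45 -> 135
  FD 4.7: (-8.617,25.608) -> (-11.94,28.931) [heading=135, draw]
  -- iteration 3/5 --
  FD 14.7: (-11.94,28.931) -> (-22.335,39.326) [heading=135, draw]
  RT 90: heading 135 -> 45
  RT 270: heading 45 -> 135
  FD 4.7: (-22.335,39.326) -> (-25.658,42.649) [heading=135, draw]
  -- iteration 4/5 --
  FD 14.7: (-25.658,42.649) -> (-36.053,53.043) [heading=135, draw]
  RT 90: heading 135 -> 45
  RT 270: heading 45 -> 135
  FD 4.7: (-36.053,53.043) -> (-39.376,56.367) [heading=135, draw]
  -- iteration 5/5 --
  FD 14.7: (-39.376,56.367) -> (-49.771,66.761) [heading=135, draw]
  RT 90: heading 135 -> 45
  RT 270: heading 45 -> 135
  FD 4.7: (-49.771,66.761) -> (-53.094,70.085) [heading=135, draw]
]
PU: pen up
FD 9: (-53.094,70.085) -> (-59.458,76.449) [heading=135, move]
LT 90: heading 135 -> 225
FD 8.2: (-59.458,76.449) -> (-65.256,70.65) [heading=225, move]
RT 90: heading 225 -> 135
Final: pos=(-65.256,70.65), heading=135, 11 segment(s) drawn

Segment endpoints: x in {-53.094, -49.771, -39.376, -36.053, -25.658, -22.335, -11.94, -8.617, 1.777, 5.101, 8, 15.495}, y in {-6, 1.495, 11.89, 15.213, 25.608, 28.931, 39.326, 42.649, 53.043, 56.367, 66.761, 70.085}
xmin=-53.094, ymin=-6, xmax=15.495, ymax=70.085

Answer: -53.094 -6 15.495 70.085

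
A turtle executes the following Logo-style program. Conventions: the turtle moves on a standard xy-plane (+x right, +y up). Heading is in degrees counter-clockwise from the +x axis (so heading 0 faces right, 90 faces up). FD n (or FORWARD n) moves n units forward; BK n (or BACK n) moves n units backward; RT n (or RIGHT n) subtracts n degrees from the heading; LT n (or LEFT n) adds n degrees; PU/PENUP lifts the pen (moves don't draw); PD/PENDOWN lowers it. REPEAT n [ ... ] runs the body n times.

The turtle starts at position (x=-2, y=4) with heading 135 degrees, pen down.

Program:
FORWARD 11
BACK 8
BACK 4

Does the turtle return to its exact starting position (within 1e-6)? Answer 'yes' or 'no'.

Executing turtle program step by step:
Start: pos=(-2,4), heading=135, pen down
FD 11: (-2,4) -> (-9.778,11.778) [heading=135, draw]
BK 8: (-9.778,11.778) -> (-4.121,6.121) [heading=135, draw]
BK 4: (-4.121,6.121) -> (-1.293,3.293) [heading=135, draw]
Final: pos=(-1.293,3.293), heading=135, 3 segment(s) drawn

Start position: (-2, 4)
Final position: (-1.293, 3.293)
Distance = 1; >= 1e-6 -> NOT closed

Answer: no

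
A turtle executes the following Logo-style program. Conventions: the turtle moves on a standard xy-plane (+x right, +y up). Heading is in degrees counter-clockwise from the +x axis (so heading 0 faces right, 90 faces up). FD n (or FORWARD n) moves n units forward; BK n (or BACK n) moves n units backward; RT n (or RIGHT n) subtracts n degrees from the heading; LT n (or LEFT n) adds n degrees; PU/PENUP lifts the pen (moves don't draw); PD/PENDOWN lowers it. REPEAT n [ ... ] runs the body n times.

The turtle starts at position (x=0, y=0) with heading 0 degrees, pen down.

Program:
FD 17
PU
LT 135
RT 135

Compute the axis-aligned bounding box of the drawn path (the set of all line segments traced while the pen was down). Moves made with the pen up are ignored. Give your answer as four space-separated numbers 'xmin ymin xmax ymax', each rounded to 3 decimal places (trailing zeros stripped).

Answer: 0 0 17 0

Derivation:
Executing turtle program step by step:
Start: pos=(0,0), heading=0, pen down
FD 17: (0,0) -> (17,0) [heading=0, draw]
PU: pen up
LT 135: heading 0 -> 135
RT 135: heading 135 -> 0
Final: pos=(17,0), heading=0, 1 segment(s) drawn

Segment endpoints: x in {0, 17}, y in {0}
xmin=0, ymin=0, xmax=17, ymax=0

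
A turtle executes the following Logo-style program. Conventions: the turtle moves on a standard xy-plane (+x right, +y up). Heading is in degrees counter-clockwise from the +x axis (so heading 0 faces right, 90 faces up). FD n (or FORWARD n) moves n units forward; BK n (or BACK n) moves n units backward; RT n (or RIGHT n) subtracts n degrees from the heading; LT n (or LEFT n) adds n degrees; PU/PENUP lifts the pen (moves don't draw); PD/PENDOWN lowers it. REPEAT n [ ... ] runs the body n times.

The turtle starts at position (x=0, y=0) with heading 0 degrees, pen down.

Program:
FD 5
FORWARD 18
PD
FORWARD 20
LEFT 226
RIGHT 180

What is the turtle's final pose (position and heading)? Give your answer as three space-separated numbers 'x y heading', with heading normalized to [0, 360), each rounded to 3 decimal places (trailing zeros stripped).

Executing turtle program step by step:
Start: pos=(0,0), heading=0, pen down
FD 5: (0,0) -> (5,0) [heading=0, draw]
FD 18: (5,0) -> (23,0) [heading=0, draw]
PD: pen down
FD 20: (23,0) -> (43,0) [heading=0, draw]
LT 226: heading 0 -> 226
RT 180: heading 226 -> 46
Final: pos=(43,0), heading=46, 3 segment(s) drawn

Answer: 43 0 46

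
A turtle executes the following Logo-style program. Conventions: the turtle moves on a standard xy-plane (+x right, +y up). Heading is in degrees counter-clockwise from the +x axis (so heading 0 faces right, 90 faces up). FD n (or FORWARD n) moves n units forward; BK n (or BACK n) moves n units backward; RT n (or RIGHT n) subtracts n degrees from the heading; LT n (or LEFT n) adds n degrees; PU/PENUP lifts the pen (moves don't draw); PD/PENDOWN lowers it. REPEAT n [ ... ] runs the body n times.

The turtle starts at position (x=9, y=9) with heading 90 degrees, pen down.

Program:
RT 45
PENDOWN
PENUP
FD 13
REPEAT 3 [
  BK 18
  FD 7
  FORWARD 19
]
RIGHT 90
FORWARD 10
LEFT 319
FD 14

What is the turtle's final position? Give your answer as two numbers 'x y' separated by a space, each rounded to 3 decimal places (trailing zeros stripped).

Executing turtle program step by step:
Start: pos=(9,9), heading=90, pen down
RT 45: heading 90 -> 45
PD: pen down
PU: pen up
FD 13: (9,9) -> (18.192,18.192) [heading=45, move]
REPEAT 3 [
  -- iteration 1/3 --
  BK 18: (18.192,18.192) -> (5.464,5.464) [heading=45, move]
  FD 7: (5.464,5.464) -> (10.414,10.414) [heading=45, move]
  FD 19: (10.414,10.414) -> (23.849,23.849) [heading=45, move]
  -- iteration 2/3 --
  BK 18: (23.849,23.849) -> (11.121,11.121) [heading=45, move]
  FD 7: (11.121,11.121) -> (16.071,16.071) [heading=45, move]
  FD 19: (16.071,16.071) -> (29.506,29.506) [heading=45, move]
  -- iteration 3/3 --
  BK 18: (29.506,29.506) -> (16.778,16.778) [heading=45, move]
  FD 7: (16.778,16.778) -> (21.728,21.728) [heading=45, move]
  FD 19: (21.728,21.728) -> (35.163,35.163) [heading=45, move]
]
RT 90: heading 45 -> 315
FD 10: (35.163,35.163) -> (42.234,28.092) [heading=315, move]
LT 319: heading 315 -> 274
FD 14: (42.234,28.092) -> (43.211,14.126) [heading=274, move]
Final: pos=(43.211,14.126), heading=274, 0 segment(s) drawn

Answer: 43.211 14.126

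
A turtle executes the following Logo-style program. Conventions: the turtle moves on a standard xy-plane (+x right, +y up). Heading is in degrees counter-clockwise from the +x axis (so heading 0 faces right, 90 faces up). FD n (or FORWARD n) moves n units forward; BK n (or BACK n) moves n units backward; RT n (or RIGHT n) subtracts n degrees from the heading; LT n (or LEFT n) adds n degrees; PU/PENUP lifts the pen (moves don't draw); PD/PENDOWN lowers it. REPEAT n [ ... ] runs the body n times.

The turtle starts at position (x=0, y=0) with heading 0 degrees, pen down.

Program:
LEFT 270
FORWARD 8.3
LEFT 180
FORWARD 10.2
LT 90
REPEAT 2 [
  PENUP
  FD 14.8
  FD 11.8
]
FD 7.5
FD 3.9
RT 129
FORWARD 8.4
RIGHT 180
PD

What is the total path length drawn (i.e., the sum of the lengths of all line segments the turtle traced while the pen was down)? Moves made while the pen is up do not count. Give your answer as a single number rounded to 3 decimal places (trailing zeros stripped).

Answer: 18.5

Derivation:
Executing turtle program step by step:
Start: pos=(0,0), heading=0, pen down
LT 270: heading 0 -> 270
FD 8.3: (0,0) -> (0,-8.3) [heading=270, draw]
LT 180: heading 270 -> 90
FD 10.2: (0,-8.3) -> (0,1.9) [heading=90, draw]
LT 90: heading 90 -> 180
REPEAT 2 [
  -- iteration 1/2 --
  PU: pen up
  FD 14.8: (0,1.9) -> (-14.8,1.9) [heading=180, move]
  FD 11.8: (-14.8,1.9) -> (-26.6,1.9) [heading=180, move]
  -- iteration 2/2 --
  PU: pen up
  FD 14.8: (-26.6,1.9) -> (-41.4,1.9) [heading=180, move]
  FD 11.8: (-41.4,1.9) -> (-53.2,1.9) [heading=180, move]
]
FD 7.5: (-53.2,1.9) -> (-60.7,1.9) [heading=180, move]
FD 3.9: (-60.7,1.9) -> (-64.6,1.9) [heading=180, move]
RT 129: heading 180 -> 51
FD 8.4: (-64.6,1.9) -> (-59.314,8.428) [heading=51, move]
RT 180: heading 51 -> 231
PD: pen down
Final: pos=(-59.314,8.428), heading=231, 2 segment(s) drawn

Segment lengths:
  seg 1: (0,0) -> (0,-8.3), length = 8.3
  seg 2: (0,-8.3) -> (0,1.9), length = 10.2
Total = 18.5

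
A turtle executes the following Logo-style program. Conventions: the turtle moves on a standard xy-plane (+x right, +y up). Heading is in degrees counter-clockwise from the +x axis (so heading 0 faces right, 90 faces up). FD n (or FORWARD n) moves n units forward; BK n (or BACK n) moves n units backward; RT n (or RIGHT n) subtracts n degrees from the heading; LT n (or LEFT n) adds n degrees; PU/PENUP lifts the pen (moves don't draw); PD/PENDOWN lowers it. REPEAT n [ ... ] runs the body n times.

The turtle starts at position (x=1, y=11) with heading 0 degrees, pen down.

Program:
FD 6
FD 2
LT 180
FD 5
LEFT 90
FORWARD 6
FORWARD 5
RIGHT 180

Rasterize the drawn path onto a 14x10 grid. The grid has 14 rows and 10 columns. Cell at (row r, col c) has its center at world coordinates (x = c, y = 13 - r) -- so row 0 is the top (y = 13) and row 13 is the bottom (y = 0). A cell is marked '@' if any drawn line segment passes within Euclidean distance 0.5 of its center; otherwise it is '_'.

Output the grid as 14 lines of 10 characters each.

Answer: __________
__________
_@@@@@@@@@
____@_____
____@_____
____@_____
____@_____
____@_____
____@_____
____@_____
____@_____
____@_____
____@_____
____@_____

Derivation:
Segment 0: (1,11) -> (7,11)
Segment 1: (7,11) -> (9,11)
Segment 2: (9,11) -> (4,11)
Segment 3: (4,11) -> (4,5)
Segment 4: (4,5) -> (4,0)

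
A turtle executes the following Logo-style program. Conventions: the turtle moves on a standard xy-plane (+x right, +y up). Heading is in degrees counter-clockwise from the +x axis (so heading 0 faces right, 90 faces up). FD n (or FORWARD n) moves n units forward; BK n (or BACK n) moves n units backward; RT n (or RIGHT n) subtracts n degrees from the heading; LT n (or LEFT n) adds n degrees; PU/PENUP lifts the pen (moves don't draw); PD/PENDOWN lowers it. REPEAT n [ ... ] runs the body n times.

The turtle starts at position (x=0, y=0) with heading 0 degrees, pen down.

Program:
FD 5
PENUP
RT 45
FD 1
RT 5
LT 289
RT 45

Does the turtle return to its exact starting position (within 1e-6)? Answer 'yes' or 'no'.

Executing turtle program step by step:
Start: pos=(0,0), heading=0, pen down
FD 5: (0,0) -> (5,0) [heading=0, draw]
PU: pen up
RT 45: heading 0 -> 315
FD 1: (5,0) -> (5.707,-0.707) [heading=315, move]
RT 5: heading 315 -> 310
LT 289: heading 310 -> 239
RT 45: heading 239 -> 194
Final: pos=(5.707,-0.707), heading=194, 1 segment(s) drawn

Start position: (0, 0)
Final position: (5.707, -0.707)
Distance = 5.751; >= 1e-6 -> NOT closed

Answer: no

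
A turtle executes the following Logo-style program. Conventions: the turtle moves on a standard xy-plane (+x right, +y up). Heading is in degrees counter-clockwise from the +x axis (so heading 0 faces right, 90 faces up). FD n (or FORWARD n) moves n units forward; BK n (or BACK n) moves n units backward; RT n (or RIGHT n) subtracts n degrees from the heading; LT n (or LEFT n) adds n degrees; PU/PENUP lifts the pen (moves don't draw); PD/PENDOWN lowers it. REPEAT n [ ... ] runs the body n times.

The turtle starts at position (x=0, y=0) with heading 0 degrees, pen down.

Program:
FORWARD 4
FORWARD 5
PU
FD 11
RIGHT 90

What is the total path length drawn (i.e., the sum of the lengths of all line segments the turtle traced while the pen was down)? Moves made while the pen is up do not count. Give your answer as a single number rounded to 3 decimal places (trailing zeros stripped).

Executing turtle program step by step:
Start: pos=(0,0), heading=0, pen down
FD 4: (0,0) -> (4,0) [heading=0, draw]
FD 5: (4,0) -> (9,0) [heading=0, draw]
PU: pen up
FD 11: (9,0) -> (20,0) [heading=0, move]
RT 90: heading 0 -> 270
Final: pos=(20,0), heading=270, 2 segment(s) drawn

Segment lengths:
  seg 1: (0,0) -> (4,0), length = 4
  seg 2: (4,0) -> (9,0), length = 5
Total = 9

Answer: 9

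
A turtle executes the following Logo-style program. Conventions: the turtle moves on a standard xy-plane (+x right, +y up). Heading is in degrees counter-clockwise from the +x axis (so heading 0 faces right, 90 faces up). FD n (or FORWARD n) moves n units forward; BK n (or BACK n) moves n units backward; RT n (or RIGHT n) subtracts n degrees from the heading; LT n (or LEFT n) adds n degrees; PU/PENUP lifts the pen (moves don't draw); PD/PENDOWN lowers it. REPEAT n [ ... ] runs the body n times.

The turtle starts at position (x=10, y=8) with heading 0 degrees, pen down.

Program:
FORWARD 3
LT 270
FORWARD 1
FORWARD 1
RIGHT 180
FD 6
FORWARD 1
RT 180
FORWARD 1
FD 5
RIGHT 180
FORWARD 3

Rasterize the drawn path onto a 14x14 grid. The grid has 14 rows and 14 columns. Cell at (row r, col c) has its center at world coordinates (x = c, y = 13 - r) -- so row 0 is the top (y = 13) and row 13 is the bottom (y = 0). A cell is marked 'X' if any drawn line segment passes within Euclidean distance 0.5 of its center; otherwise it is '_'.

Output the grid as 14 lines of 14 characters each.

Answer: _____________X
_____________X
_____________X
_____________X
_____________X
__________XXXX
_____________X
_____________X
______________
______________
______________
______________
______________
______________

Derivation:
Segment 0: (10,8) -> (13,8)
Segment 1: (13,8) -> (13,7)
Segment 2: (13,7) -> (13,6)
Segment 3: (13,6) -> (13,12)
Segment 4: (13,12) -> (13,13)
Segment 5: (13,13) -> (13,12)
Segment 6: (13,12) -> (13,7)
Segment 7: (13,7) -> (13,10)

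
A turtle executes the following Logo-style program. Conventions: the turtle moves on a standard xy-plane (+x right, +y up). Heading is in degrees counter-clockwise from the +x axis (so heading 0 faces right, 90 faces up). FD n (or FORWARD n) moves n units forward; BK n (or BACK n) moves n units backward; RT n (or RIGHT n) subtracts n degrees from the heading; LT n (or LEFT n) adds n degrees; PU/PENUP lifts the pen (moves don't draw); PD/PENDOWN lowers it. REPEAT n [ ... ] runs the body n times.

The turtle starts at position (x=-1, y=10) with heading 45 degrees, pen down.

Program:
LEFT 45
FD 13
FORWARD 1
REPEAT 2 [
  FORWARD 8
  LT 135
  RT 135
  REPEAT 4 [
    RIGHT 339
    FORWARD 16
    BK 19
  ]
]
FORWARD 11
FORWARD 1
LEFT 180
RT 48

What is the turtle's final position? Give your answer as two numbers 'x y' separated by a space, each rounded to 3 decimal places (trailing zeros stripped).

Executing turtle program step by step:
Start: pos=(-1,10), heading=45, pen down
LT 45: heading 45 -> 90
FD 13: (-1,10) -> (-1,23) [heading=90, draw]
FD 1: (-1,23) -> (-1,24) [heading=90, draw]
REPEAT 2 [
  -- iteration 1/2 --
  FD 8: (-1,24) -> (-1,32) [heading=90, draw]
  LT 135: heading 90 -> 225
  RT 135: heading 225 -> 90
  REPEAT 4 [
    -- iteration 1/4 --
    RT 339: heading 90 -> 111
    FD 16: (-1,32) -> (-6.734,46.937) [heading=111, draw]
    BK 19: (-6.734,46.937) -> (0.075,29.199) [heading=111, draw]
    -- iteration 2/4 --
    RT 339: heading 111 -> 132
    FD 16: (0.075,29.199) -> (-10.631,41.09) [heading=132, draw]
    BK 19: (-10.631,41.09) -> (2.082,26.97) [heading=132, draw]
    -- iteration 3/4 --
    RT 339: heading 132 -> 153
    FD 16: (2.082,26.97) -> (-12.174,34.234) [heading=153, draw]
    BK 19: (-12.174,34.234) -> (4.756,25.608) [heading=153, draw]
    -- iteration 4/4 --
    RT 339: heading 153 -> 174
    FD 16: (4.756,25.608) -> (-11.157,27.28) [heading=174, draw]
    BK 19: (-11.157,27.28) -> (7.739,25.294) [heading=174, draw]
  ]
  -- iteration 2/2 --
  FD 8: (7.739,25.294) -> (-0.217,26.13) [heading=174, draw]
  LT 135: heading 174 -> 309
  RT 135: heading 309 -> 174
  REPEAT 4 [
    -- iteration 1/4 --
    RT 339: heading 174 -> 195
    FD 16: (-0.217,26.13) -> (-15.672,21.989) [heading=195, draw]
    BK 19: (-15.672,21.989) -> (2.681,26.907) [heading=195, draw]
    -- iteration 2/4 --
    RT 339: heading 195 -> 216
    FD 16: (2.681,26.907) -> (-10.264,17.502) [heading=216, draw]
    BK 19: (-10.264,17.502) -> (5.108,28.67) [heading=216, draw]
    -- iteration 3/4 --
    RT 339: heading 216 -> 237
    FD 16: (5.108,28.67) -> (-3.606,15.252) [heading=237, draw]
    BK 19: (-3.606,15.252) -> (6.742,31.186) [heading=237, draw]
    -- iteration 4/4 --
    RT 339: heading 237 -> 258
    FD 16: (6.742,31.186) -> (3.415,15.536) [heading=258, draw]
    BK 19: (3.415,15.536) -> (7.365,34.121) [heading=258, draw]
  ]
]
FD 11: (7.365,34.121) -> (5.078,23.361) [heading=258, draw]
FD 1: (5.078,23.361) -> (4.87,22.383) [heading=258, draw]
LT 180: heading 258 -> 78
RT 48: heading 78 -> 30
Final: pos=(4.87,22.383), heading=30, 22 segment(s) drawn

Answer: 4.87 22.383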